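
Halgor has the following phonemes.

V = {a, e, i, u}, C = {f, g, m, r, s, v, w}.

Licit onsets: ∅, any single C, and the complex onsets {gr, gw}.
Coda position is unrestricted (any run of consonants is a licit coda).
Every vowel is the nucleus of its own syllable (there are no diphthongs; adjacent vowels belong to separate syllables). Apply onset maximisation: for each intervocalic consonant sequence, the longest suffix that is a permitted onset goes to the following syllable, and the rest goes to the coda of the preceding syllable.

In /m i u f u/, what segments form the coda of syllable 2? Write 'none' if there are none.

none

Vowels present: i, u, u; each is a nucleus, giving 3 syllables.
Between /i/ (V1) and /u/ (V2): hiatus — the boundary sits between the two vowels.
Between /u/ (V2) and /u/ (V3): /f/ → onset of the next syllable (single consonants are always licit onsets).
Result: mi.u.fu.
Syllable 2 is /u/: onset ∅, nucleus /u/, coda ∅.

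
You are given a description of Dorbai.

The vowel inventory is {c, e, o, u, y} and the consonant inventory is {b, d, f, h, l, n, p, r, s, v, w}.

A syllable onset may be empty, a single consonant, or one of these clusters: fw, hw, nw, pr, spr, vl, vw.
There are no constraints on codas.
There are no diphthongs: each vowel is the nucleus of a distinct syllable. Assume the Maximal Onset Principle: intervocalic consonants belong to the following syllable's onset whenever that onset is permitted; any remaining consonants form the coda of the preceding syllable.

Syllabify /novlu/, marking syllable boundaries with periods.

no.vlu

Vowels present: o, u; each is a nucleus, giving 2 syllables.
σ1/σ2 boundary: cluster /vl/ — /vl/ is itself a permitted onset, so the whole cluster goes right; preceding coda = ∅.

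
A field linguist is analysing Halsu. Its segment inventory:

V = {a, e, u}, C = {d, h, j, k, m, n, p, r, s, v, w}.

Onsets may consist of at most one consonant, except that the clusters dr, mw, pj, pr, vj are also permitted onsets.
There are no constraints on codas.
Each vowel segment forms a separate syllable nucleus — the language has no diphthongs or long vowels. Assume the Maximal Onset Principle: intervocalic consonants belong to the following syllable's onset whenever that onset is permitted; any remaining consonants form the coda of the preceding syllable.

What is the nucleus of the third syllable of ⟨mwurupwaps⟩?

a

Nuclei (vowels): u, u, a → 3 syllables.
The third nucleus (vowel 3 from the left) is /a/.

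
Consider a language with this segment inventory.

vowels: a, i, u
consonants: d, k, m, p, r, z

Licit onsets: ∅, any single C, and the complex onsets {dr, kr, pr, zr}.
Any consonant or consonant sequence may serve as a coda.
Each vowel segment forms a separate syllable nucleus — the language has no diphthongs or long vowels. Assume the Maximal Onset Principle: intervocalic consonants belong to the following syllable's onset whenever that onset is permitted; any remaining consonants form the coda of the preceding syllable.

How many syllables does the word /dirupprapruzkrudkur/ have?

6

Nuclei (vowels): i, u, a, u, u, u → 6 syllables.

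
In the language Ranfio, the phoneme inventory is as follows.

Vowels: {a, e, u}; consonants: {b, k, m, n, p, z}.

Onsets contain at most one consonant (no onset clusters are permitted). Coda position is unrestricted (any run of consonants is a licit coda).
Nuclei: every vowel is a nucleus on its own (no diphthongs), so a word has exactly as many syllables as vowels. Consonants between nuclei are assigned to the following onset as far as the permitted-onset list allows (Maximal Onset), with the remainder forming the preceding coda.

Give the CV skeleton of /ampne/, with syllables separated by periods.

The vowels are a, e — 2 nuclei, so 2 syllables.
Between /a/ (V1) and /e/ (V2): /mpn/ — longest licit onset from the right is /n/, leaving /mp/ as coda.
Result: amp.ne.
Mapping each syllable to C/V: /amp/ → VCC, /ne/ → CV.

VCC.CV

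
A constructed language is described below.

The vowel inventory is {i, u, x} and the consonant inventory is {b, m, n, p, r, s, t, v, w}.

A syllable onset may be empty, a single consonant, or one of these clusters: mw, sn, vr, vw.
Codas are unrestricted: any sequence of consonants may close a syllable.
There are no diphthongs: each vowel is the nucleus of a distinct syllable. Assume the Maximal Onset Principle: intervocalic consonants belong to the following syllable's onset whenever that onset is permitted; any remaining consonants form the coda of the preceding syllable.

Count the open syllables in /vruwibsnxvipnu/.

Nuclei (vowels): u, i, x, i, u → 5 syllables.
σ1/σ2 boundary: just /w/ — single C goes to the following onset.
σ2/σ3 boundary: cluster /bsn/ — the longest permitted-onset suffix is /sn/; onset = /sn/, preceding coda = /b/.
σ3/σ4 boundary: just /v/ — single C goes to the following onset.
σ4/σ5 boundary: cluster /pn/ — the longest permitted-onset suffix is /n/; onset = /n/, preceding coda = /p/.
Result: vru.wib.snx.vip.nu.
Classifying each syllable: /vru/ (open), /wib/ (closed), /snx/ (open), /vip/ (closed), /nu/ (open).
Open syllables: 3.

3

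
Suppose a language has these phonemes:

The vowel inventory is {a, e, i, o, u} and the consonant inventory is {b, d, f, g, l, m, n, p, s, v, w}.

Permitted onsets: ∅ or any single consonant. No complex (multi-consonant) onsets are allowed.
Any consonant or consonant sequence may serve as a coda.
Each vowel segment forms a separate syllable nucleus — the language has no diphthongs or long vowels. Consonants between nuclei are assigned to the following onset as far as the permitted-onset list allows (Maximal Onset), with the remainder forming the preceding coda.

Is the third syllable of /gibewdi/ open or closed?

open

Nuclei (vowels): i, e, i → 3 syllables.
σ1/σ2 boundary: just /b/ — single C goes to the following onset.
σ2/σ3 boundary: cluster /wd/ — the longest permitted-onset suffix is /d/; onset = /d/, preceding coda = /w/.
Syllabification: gi.bew.di.
Syllable 3 is /di/; it ends in its nucleus with no coda, so it is open.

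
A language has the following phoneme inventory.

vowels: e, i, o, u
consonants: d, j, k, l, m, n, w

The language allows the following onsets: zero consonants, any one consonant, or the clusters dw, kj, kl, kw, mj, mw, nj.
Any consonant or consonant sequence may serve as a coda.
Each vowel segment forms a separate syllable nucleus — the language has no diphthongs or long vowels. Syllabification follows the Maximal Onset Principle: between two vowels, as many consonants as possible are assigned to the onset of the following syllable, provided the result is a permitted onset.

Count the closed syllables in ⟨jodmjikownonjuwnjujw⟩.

The vowels are o, i, o, o, u, u — 6 nuclei, so 6 syllables.
σ1/σ2 boundary: cluster /dmj/ — the longest permitted-onset suffix is /mj/; onset = /mj/, preceding coda = /d/.
σ2/σ3 boundary: /k/ is a single consonant, so it becomes the next onset.
σ3/σ4 boundary: /wn/; trying suffixes from longest down, /n/ is the first permitted one, so coda /w/ | onset /n/.
σ4/σ5 boundary: cluster /nj/ — /nj/ is itself a permitted onset, so the whole cluster goes right; preceding coda = ∅.
σ5/σ6 boundary: /wnj/ — longest licit onset from the right is /nj/, leaving /w/ as coda.
Syllabification: jod.mji.kow.no.njuw.njujw.
Classifying each syllable: /jod/ (closed), /mji/ (open), /kow/ (closed), /no/ (open), /njuw/ (closed), /njujw/ (closed).
Closed syllables: 4.

4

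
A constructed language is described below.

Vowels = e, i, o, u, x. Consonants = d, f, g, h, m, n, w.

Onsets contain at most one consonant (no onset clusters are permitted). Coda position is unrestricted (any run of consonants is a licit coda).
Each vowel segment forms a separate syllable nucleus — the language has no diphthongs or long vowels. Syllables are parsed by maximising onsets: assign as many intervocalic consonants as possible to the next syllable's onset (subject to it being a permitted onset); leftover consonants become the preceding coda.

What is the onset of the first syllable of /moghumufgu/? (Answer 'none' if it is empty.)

m

The vowels are o, u, u, u — 4 nuclei, so 4 syllables.
Between /o/ (V1) and /u/ (V2): /gh/ splits as /g/ + /h/ (/h/ is the longest suffix that is a licit onset).
Between /u/ (V2) and /u/ (V3): /m/ is a single consonant, so it becomes the next onset.
Between /u/ (V3) and /u/ (V4): /fg/ splits as /f/ + /g/ (/g/ is the longest suffix that is a licit onset).
So the parse is mog.hu.muf.gu.
Syllable 1 is /mog/: onset /m/, nucleus /o/, coda /g/.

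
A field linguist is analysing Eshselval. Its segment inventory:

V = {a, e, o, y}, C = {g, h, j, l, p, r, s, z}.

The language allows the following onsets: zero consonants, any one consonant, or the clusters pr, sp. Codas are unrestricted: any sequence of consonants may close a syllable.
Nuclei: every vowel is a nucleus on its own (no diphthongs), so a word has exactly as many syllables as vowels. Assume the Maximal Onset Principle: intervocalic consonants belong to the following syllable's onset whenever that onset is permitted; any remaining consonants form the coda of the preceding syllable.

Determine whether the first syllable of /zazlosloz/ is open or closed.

closed

Nuclei (vowels): a, o, o → 3 syllables.
V1 /a/ – V2 /o/: /zl/ — longest licit onset from the right is /l/, leaving /z/ as coda.
V2 /o/ – V3 /o/: cluster /sl/ — the longest permitted-onset suffix is /l/; onset = /l/, preceding coda = /s/.
So the parse is zaz.los.loz.
Syllable 1 is /zaz/ with coda /z/, so it is closed.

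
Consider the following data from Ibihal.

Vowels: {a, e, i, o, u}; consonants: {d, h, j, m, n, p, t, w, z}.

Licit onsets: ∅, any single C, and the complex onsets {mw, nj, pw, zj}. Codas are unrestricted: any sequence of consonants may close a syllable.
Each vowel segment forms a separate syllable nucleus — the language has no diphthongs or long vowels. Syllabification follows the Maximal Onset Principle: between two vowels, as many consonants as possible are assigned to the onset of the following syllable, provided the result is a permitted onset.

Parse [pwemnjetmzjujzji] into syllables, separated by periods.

pwem.njetm.zjuj.zji

Vowels present: e, e, u, i; each is a nucleus, giving 4 syllables.
V1 /e/ – V2 /e/: /mnj/; trying suffixes from longest down, /nj/ is the first permitted one, so coda /m/ | onset /nj/.
V2 /e/ – V3 /u/: /tmzj/; trying suffixes from longest down, /zj/ is the first permitted one, so coda /tm/ | onset /zj/.
V3 /u/ – V4 /i/: /jzj/; trying suffixes from longest down, /zj/ is the first permitted one, so coda /j/ | onset /zj/.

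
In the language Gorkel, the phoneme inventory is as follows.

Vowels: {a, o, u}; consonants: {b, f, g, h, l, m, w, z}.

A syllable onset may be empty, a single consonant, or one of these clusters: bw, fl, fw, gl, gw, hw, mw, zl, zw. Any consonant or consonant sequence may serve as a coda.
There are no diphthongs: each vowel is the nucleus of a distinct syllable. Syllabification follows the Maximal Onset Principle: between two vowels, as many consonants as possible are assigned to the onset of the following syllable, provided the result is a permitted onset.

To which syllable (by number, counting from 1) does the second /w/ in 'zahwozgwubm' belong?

3

Vowels present: a, o, u; each is a nucleus, giving 3 syllables.
/a…o/ gap (V1→V2): cluster /hw/ — /hw/ is itself a permitted onset, so the whole cluster goes right; preceding coda = ∅.
/o…u/ gap (V2→V3): /zgw/ splits as /z/ + /gw/ (/gw/ is the longest suffix that is a licit onset).
Syllabification: za.hwoz.gwubm.
The second /w/ is in the onset of syllable 3 (/gwubm/).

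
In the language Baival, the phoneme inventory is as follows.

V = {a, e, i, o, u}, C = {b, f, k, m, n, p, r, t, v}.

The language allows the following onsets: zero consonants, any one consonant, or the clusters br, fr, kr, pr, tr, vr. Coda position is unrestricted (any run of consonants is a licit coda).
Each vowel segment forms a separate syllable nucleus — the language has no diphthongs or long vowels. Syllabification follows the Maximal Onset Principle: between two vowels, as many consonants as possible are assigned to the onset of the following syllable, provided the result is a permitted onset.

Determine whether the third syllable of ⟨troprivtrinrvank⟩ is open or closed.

closed

Vowels present: o, i, i, a; each is a nucleus, giving 4 syllables.
Between /o/ (V1) and /i/ (V2): /pr/ — entire cluster is a permitted onset → onset /pr/, coda ∅.
Between /i/ (V2) and /i/ (V3): /vtr/; trying suffixes from longest down, /tr/ is the first permitted one, so coda /v/ | onset /tr/.
Between /i/ (V3) and /a/ (V4): /nrv/; trying suffixes from longest down, /v/ is the first permitted one, so coda /nr/ | onset /v/.
Syllabification: tro.priv.trinr.vank.
Syllable 3 is /trinr/ with coda /nr/, so it is closed.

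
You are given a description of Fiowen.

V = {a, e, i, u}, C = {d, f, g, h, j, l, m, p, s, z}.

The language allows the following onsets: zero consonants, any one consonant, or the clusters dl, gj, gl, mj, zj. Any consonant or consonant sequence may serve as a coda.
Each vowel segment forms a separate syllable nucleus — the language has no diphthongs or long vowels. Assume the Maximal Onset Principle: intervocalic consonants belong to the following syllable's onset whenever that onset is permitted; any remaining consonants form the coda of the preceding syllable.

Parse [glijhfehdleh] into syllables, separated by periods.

glijh.feh.dleh

Nuclei (vowels): i, e, e → 3 syllables.
σ1/σ2 boundary: cluster /jhf/ — the longest permitted-onset suffix is /f/; onset = /f/, preceding coda = /jh/.
σ2/σ3 boundary: cluster /hdl/ — the longest permitted-onset suffix is /dl/; onset = /dl/, preceding coda = /h/.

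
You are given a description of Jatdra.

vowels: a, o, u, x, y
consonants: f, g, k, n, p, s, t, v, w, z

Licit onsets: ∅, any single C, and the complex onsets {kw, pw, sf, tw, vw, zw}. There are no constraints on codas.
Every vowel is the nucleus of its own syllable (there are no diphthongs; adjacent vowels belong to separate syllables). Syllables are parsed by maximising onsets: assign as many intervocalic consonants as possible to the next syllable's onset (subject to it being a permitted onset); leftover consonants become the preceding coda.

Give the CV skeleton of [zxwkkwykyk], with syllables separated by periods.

Nuclei (vowels): x, y, y → 3 syllables.
V1 /x/ – V2 /y/: /wkkw/ splits as /wk/ + /kw/ (/kw/ is the longest suffix that is a licit onset).
V2 /y/ – V3 /y/: just /k/ — single C goes to the following onset.
Syllabification: zxwk.kwy.kyk.
Mapping each syllable to C/V: /zxwk/ → CVCC, /kwy/ → CCV, /kyk/ → CVC.

CVCC.CCV.CVC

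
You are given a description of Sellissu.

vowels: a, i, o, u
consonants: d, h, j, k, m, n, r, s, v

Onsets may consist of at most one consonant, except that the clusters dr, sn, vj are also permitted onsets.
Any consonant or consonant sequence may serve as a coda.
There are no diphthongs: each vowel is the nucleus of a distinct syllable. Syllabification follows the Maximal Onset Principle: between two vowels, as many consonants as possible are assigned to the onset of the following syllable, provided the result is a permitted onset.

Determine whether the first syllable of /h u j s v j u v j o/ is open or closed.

The vowels are u, u, o — 3 nuclei, so 3 syllables.
Between /u/ (V1) and /u/ (V2): /jsvj/ splits as /js/ + /vj/ (/vj/ is the longest suffix that is a licit onset).
Between /u/ (V2) and /o/ (V3): cluster /vj/ — /vj/ is itself a permitted onset, so the whole cluster goes right; preceding coda = ∅.
Result: hujs.vju.vjo.
Syllable 1 is /hujs/ with coda /js/, so it is closed.

closed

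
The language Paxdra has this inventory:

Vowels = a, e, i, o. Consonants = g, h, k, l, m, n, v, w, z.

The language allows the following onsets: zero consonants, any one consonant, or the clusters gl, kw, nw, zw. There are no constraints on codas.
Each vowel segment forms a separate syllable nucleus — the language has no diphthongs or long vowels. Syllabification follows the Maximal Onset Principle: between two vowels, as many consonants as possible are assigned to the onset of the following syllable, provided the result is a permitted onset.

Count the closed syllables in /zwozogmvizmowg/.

3

The vowels are o, o, i, o — 4 nuclei, so 4 syllables.
Between /o/ (V1) and /o/ (V2): /z/ is a single consonant, so it becomes the next onset.
Between /o/ (V2) and /i/ (V3): /gmv/ splits as /gm/ + /v/ (/v/ is the longest suffix that is a licit onset).
Between /i/ (V3) and /o/ (V4): /zm/ splits as /z/ + /m/ (/m/ is the longest suffix that is a licit onset).
Syllabification: zwo.zogm.viz.mowg.
Classifying each syllable: /zwo/ (open), /zogm/ (closed), /viz/ (closed), /mowg/ (closed).
Closed syllables: 3.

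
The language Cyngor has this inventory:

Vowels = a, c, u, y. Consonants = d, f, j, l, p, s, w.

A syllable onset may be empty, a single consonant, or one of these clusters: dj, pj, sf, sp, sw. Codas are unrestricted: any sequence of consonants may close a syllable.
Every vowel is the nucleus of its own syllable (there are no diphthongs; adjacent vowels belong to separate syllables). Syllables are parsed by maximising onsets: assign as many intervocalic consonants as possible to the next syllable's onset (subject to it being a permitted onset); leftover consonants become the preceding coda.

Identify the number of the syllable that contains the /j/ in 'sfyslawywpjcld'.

The vowels are y, a, y, c — 4 nuclei, so 4 syllables.
σ1/σ2 boundary: /sl/ splits as /s/ + /l/ (/l/ is the longest suffix that is a licit onset).
σ2/σ3 boundary: /w/ → onset of the next syllable (single consonants are always licit onsets).
σ3/σ4 boundary: cluster /wpj/ — the longest permitted-onset suffix is /pj/; onset = /pj/, preceding coda = /w/.
Syllabification: sfys.la.wyw.pjcld.
The /j/ is in the onset of syllable 4 (/pjcld/).

4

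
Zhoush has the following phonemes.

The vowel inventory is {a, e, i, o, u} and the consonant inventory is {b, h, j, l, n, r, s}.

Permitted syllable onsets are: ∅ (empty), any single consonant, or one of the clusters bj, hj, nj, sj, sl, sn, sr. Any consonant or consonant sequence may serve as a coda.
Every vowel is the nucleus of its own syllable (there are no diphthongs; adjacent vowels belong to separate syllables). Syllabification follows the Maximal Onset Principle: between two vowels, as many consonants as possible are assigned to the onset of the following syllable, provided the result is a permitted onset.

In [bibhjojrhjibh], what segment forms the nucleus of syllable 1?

Nuclei (vowels): i, o, i → 3 syllables.
The first nucleus (vowel 1 from the left) is /i/.

i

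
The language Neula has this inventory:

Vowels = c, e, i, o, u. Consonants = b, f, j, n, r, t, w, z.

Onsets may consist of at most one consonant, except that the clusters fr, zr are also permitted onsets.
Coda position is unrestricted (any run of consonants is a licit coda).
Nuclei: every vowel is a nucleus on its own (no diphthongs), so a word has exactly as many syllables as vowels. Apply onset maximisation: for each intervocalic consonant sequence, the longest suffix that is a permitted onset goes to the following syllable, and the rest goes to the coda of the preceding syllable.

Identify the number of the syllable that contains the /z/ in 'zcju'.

1

Vowels present: c, u; each is a nucleus, giving 2 syllables.
σ1/σ2 boundary: just /j/ — single C goes to the following onset.
So the parse is zc.ju.
The /z/ is in the onset of syllable 1 (/zc/).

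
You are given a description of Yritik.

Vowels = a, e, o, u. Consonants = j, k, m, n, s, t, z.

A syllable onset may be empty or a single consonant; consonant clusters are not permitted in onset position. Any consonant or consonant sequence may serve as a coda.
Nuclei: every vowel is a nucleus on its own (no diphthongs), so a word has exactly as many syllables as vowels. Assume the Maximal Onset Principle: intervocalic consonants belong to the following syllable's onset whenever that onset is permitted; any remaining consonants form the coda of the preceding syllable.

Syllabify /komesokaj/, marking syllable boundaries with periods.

The vowels are o, e, o, a — 4 nuclei, so 4 syllables.
V1 /o/ – V2 /e/: /m/ → onset of the next syllable (single consonants are always licit onsets).
V2 /e/ – V3 /o/: just /s/ — single C goes to the following onset.
V3 /o/ – V4 /a/: /k/ is a single consonant, so it becomes the next onset.

ko.me.so.kaj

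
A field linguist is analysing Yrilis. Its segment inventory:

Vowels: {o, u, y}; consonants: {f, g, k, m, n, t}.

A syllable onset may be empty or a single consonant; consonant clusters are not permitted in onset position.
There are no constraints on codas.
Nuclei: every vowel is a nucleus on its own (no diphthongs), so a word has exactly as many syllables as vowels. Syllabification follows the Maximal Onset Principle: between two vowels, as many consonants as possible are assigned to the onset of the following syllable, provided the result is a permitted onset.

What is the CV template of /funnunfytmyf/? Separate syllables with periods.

Vowels present: u, u, y, y; each is a nucleus, giving 4 syllables.
Between /u/ (V1) and /u/ (V2): /nn/ splits as /n/ + /n/ (/n/ is the longest suffix that is a licit onset).
Between /u/ (V2) and /y/ (V3): /nf/; trying suffixes from longest down, /f/ is the first permitted one, so coda /n/ | onset /f/.
Between /y/ (V3) and /y/ (V4): cluster /tm/ — the longest permitted-onset suffix is /m/; onset = /m/, preceding coda = /t/.
Syllabification: fun.nun.fyt.myf.
Mapping each syllable to C/V: /fun/ → CVC, /nun/ → CVC, /fyt/ → CVC, /myf/ → CVC.

CVC.CVC.CVC.CVC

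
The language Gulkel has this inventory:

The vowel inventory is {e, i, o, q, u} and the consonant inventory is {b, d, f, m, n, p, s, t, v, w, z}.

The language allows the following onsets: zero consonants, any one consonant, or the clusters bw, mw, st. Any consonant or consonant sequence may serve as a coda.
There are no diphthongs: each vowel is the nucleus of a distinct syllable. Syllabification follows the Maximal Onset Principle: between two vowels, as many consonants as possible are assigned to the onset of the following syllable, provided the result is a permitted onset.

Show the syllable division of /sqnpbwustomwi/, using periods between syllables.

Vowels present: q, u, o, i; each is a nucleus, giving 4 syllables.
V1 /q/ – V2 /u/: /npbw/ splits as /np/ + /bw/ (/bw/ is the longest suffix that is a licit onset).
V2 /u/ – V3 /o/: cluster /st/ — /st/ is itself a permitted onset, so the whole cluster goes right; preceding coda = ∅.
V3 /o/ – V4 /i/: cluster /mw/ — /mw/ is itself a permitted onset, so the whole cluster goes right; preceding coda = ∅.

sqnp.bwu.sto.mwi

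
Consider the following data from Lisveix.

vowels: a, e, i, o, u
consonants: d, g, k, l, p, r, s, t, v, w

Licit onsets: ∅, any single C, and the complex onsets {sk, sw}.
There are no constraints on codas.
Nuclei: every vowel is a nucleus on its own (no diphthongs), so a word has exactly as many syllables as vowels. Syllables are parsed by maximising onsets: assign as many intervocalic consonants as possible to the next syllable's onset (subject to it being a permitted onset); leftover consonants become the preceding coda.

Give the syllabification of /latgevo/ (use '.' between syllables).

Nuclei (vowels): a, e, o → 3 syllables.
V1 /a/ – V2 /e/: cluster /tg/ — the longest permitted-onset suffix is /g/; onset = /g/, preceding coda = /t/.
V2 /e/ – V3 /o/: /v/ → onset of the next syllable (single consonants are always licit onsets).

lat.ge.vo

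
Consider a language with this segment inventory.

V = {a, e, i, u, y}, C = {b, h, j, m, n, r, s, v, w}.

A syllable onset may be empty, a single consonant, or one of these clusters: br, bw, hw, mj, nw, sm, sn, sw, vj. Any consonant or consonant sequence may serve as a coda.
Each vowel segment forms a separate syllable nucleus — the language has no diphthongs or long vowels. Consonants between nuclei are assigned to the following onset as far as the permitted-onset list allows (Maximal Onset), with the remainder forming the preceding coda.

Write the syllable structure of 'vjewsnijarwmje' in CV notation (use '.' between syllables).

Vowels present: e, i, a, e; each is a nucleus, giving 4 syllables.
V1 /e/ – V2 /i/: /wsn/ — longest licit onset from the right is /sn/, leaving /w/ as coda.
V2 /i/ – V3 /a/: /j/ is a single consonant, so it becomes the next onset.
V3 /a/ – V4 /e/: /rwmj/; trying suffixes from longest down, /mj/ is the first permitted one, so coda /rw/ | onset /mj/.
Result: vjew.sni.jarw.mje.
Mapping each syllable to C/V: /vjew/ → CCVC, /sni/ → CCV, /jarw/ → CVCC, /mje/ → CCV.

CCVC.CCV.CVCC.CCV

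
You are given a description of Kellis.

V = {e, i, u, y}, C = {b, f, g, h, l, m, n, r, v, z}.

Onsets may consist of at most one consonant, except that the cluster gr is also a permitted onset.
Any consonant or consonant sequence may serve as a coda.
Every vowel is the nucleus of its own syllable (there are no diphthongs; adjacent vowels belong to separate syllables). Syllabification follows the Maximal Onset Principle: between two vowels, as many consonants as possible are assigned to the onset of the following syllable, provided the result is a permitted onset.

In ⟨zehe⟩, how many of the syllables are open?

The vowels are e, e — 2 nuclei, so 2 syllables.
Between /e/ (V1) and /e/ (V2): /h/ → onset of the next syllable (single consonants are always licit onsets).
Result: ze.he.
Classifying each syllable: /ze/ (open), /he/ (open).
Open syllables: 2.

2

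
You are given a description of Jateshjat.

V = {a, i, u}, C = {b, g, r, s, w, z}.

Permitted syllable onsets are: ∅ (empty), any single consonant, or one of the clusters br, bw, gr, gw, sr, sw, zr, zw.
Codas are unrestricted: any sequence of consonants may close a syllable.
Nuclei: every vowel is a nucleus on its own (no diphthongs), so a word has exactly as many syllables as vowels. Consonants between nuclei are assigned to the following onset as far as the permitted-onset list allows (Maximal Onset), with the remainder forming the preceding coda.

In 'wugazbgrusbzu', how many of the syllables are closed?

Vowels present: u, a, u, u; each is a nucleus, giving 4 syllables.
σ1/σ2 boundary: /g/ → onset of the next syllable (single consonants are always licit onsets).
σ2/σ3 boundary: /zbgr/ — longest licit onset from the right is /gr/, leaving /zb/ as coda.
σ3/σ4 boundary: /sbz/ — longest licit onset from the right is /z/, leaving /sb/ as coda.
So the parse is wu.gazb.grusb.zu.
Classifying each syllable: /wu/ (open), /gazb/ (closed), /grusb/ (closed), /zu/ (open).
Closed syllables: 2.

2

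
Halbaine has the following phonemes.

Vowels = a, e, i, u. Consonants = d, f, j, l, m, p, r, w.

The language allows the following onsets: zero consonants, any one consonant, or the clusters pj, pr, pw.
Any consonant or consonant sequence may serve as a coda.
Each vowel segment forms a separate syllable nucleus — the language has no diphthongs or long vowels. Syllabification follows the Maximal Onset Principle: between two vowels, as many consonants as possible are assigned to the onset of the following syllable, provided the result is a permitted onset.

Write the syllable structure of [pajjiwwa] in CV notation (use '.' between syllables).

The vowels are a, i, a — 3 nuclei, so 3 syllables.
Between /a/ (V1) and /i/ (V2): cluster /jj/ — the longest permitted-onset suffix is /j/; onset = /j/, preceding coda = /j/.
Between /i/ (V2) and /a/ (V3): /ww/ splits as /w/ + /w/ (/w/ is the longest suffix that is a licit onset).
So the parse is paj.jiw.wa.
Mapping each syllable to C/V: /paj/ → CVC, /jiw/ → CVC, /wa/ → CV.

CVC.CVC.CV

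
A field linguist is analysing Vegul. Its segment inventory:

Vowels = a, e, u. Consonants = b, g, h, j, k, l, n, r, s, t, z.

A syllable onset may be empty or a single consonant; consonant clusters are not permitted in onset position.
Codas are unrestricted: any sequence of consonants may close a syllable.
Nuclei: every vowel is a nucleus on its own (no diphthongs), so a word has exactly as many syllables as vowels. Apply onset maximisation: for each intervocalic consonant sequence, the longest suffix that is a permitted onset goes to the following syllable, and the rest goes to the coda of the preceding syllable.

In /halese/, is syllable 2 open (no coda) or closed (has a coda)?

Vowels present: a, e, e; each is a nucleus, giving 3 syllables.
/a…e/ gap (V1→V2): /l/ is a single consonant, so it becomes the next onset.
/e…e/ gap (V2→V3): /s/ → onset of the next syllable (single consonants are always licit onsets).
Putting it together: ha.le.se.
Syllable 2 is /le/; it ends in its nucleus with no coda, so it is open.

open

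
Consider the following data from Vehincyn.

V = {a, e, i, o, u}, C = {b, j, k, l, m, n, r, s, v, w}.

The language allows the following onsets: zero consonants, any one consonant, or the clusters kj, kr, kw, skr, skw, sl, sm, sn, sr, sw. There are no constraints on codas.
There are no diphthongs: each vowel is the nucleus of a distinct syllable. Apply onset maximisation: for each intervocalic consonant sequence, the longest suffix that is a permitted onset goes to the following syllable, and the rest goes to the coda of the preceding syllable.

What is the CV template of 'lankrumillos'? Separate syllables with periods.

CVC.CCV.CVC.CVC

The vowels are a, u, i, o — 4 nuclei, so 4 syllables.
Between /a/ (V1) and /u/ (V2): /nkr/ splits as /n/ + /kr/ (/kr/ is the longest suffix that is a licit onset).
Between /u/ (V2) and /i/ (V3): /m/ is a single consonant, so it becomes the next onset.
Between /i/ (V3) and /o/ (V4): /ll/; trying suffixes from longest down, /l/ is the first permitted one, so coda /l/ | onset /l/.
Result: lan.kru.mil.los.
Mapping each syllable to C/V: /lan/ → CVC, /kru/ → CCV, /mil/ → CVC, /los/ → CVC.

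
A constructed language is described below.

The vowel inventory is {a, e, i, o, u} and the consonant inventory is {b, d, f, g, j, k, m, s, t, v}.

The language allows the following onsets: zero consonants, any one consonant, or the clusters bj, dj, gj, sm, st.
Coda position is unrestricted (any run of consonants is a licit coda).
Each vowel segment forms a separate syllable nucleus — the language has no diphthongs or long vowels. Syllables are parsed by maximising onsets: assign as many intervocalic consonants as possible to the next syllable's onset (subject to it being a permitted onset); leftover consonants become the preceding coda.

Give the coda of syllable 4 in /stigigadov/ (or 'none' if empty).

v

Nuclei (vowels): i, i, a, o → 4 syllables.
/i…i/ gap (V1→V2): /g/ is a single consonant, so it becomes the next onset.
/i…a/ gap (V2→V3): /g/ → onset of the next syllable (single consonants are always licit onsets).
/a…o/ gap (V3→V4): /d/ is a single consonant, so it becomes the next onset.
Syllabification: sti.gi.ga.dov.
Syllable 4 is /dov/: onset /d/, nucleus /o/, coda /v/.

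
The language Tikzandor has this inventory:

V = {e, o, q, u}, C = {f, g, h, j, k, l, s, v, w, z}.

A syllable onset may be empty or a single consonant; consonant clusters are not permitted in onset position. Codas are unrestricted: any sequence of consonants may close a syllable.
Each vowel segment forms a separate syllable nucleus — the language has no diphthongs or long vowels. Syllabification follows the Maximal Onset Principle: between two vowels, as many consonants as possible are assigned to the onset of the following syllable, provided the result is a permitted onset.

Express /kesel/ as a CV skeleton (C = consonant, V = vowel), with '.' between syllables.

CV.CVC

The vowels are e, e — 2 nuclei, so 2 syllables.
Between /e/ (V1) and /e/ (V2): /s/ is a single consonant, so it becomes the next onset.
So the parse is ke.sel.
Mapping each syllable to C/V: /ke/ → CV, /sel/ → CVC.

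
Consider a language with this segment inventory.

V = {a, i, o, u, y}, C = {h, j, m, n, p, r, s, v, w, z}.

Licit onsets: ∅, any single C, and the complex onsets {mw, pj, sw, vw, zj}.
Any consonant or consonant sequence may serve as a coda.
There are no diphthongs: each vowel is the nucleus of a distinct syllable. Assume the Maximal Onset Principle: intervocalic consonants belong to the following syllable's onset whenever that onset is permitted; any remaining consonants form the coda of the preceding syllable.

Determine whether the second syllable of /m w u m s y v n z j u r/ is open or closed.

Vowels present: u, y, u; each is a nucleus, giving 3 syllables.
/u…y/ gap (V1→V2): /ms/ — longest licit onset from the right is /s/, leaving /m/ as coda.
/y…u/ gap (V2→V3): /vnzj/ splits as /vn/ + /zj/ (/zj/ is the longest suffix that is a licit onset).
Putting it together: mwum.syvn.zjur.
Syllable 2 is /syvn/ with coda /vn/, so it is closed.

closed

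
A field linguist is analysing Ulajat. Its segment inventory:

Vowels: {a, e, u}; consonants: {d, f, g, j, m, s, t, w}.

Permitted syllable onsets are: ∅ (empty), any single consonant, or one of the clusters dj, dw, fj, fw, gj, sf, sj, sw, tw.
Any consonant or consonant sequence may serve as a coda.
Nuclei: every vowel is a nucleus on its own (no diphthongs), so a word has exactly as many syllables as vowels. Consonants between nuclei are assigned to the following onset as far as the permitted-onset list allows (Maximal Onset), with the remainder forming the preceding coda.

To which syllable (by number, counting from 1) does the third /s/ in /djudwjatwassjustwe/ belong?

4

Nuclei (vowels): u, a, a, u, e → 5 syllables.
σ1/σ2 boundary: /dwj/ — longest licit onset from the right is /j/, leaving /dw/ as coda.
σ2/σ3 boundary: /tw/ — entire cluster is a permitted onset → onset /tw/, coda ∅.
σ3/σ4 boundary: /ssj/ splits as /s/ + /sj/ (/sj/ is the longest suffix that is a licit onset).
σ4/σ5 boundary: /stw/; trying suffixes from longest down, /tw/ is the first permitted one, so coda /s/ | onset /tw/.
Syllabification: djudw.ja.twas.sjus.twe.
The third /s/ is in the coda of syllable 4 (/sjus/).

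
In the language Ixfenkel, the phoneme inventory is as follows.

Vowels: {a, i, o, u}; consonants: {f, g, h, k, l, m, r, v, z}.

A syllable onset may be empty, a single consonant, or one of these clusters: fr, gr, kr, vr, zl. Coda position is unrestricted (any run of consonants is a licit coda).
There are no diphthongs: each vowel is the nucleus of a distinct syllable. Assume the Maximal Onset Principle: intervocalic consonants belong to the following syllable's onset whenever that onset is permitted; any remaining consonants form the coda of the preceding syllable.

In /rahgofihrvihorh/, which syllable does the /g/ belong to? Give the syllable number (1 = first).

Vowels present: a, o, i, i, o; each is a nucleus, giving 5 syllables.
Between /a/ (V1) and /o/ (V2): /hg/ — longest licit onset from the right is /g/, leaving /h/ as coda.
Between /o/ (V2) and /i/ (V3): just /f/ — single C goes to the following onset.
Between /i/ (V3) and /i/ (V4): /hrv/ splits as /hr/ + /v/ (/v/ is the longest suffix that is a licit onset).
Between /i/ (V4) and /o/ (V5): /h/ is a single consonant, so it becomes the next onset.
So the parse is rah.go.fihr.vi.horh.
The /g/ is in the onset of syllable 2 (/go/).

2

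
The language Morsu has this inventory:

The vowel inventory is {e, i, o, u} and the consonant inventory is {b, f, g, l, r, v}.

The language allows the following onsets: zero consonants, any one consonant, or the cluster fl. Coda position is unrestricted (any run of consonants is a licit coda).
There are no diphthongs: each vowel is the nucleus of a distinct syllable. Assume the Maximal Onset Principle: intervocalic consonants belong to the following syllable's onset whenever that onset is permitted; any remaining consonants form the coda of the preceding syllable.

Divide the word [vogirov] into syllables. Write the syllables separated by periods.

vo.gi.rov

The vowels are o, i, o — 3 nuclei, so 3 syllables.
V1 /o/ – V2 /i/: just /g/ — single C goes to the following onset.
V2 /i/ – V3 /o/: /r/ is a single consonant, so it becomes the next onset.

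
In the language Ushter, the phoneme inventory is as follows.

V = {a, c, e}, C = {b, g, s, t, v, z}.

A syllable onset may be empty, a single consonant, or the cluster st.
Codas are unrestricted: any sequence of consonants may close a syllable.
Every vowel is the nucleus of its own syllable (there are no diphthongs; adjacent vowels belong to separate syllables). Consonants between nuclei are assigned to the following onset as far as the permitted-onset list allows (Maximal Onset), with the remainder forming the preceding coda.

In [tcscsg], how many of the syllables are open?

Nuclei (vowels): c, c → 2 syllables.
/c…c/ gap (V1→V2): just /s/ — single C goes to the following onset.
Putting it together: tc.scsg.
Classifying each syllable: /tc/ (open), /scsg/ (closed).
Open syllables: 1.

1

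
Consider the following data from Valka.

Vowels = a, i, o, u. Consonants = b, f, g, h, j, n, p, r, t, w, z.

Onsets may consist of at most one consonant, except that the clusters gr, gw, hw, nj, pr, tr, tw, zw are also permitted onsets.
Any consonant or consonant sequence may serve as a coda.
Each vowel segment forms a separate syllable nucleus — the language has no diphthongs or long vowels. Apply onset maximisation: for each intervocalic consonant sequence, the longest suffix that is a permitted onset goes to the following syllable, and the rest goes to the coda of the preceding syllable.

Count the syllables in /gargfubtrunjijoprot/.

6

Vowels present: a, u, u, i, o, o; each is a nucleus, giving 6 syllables.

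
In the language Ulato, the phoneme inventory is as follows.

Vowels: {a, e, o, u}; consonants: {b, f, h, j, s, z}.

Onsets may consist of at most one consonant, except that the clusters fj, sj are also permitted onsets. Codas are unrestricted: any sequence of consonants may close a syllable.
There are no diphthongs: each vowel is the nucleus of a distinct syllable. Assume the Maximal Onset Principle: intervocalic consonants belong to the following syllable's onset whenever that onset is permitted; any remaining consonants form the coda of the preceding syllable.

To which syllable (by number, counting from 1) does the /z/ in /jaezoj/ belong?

Nuclei (vowels): a, e, o → 3 syllables.
Between /a/ (V1) and /e/ (V2): no consonants, so the boundary falls immediately after /a/.
Between /e/ (V2) and /o/ (V3): /z/ → onset of the next syllable (single consonants are always licit onsets).
Result: ja.e.zoj.
The /z/ is in the onset of syllable 3 (/zoj/).

3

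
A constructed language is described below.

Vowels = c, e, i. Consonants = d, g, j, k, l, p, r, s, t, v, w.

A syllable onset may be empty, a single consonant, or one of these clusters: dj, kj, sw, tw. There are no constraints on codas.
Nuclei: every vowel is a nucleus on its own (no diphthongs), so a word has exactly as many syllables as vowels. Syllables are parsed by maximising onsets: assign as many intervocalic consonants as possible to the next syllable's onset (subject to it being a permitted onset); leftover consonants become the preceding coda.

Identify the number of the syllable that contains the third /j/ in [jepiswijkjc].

4

Nuclei (vowels): e, i, i, c → 4 syllables.
V1 /e/ – V2 /i/: just /p/ — single C goes to the following onset.
V2 /i/ – V3 /i/: /sw/ — entire cluster is a permitted onset → onset /sw/, coda ∅.
V3 /i/ – V4 /c/: /jkj/ splits as /j/ + /kj/ (/kj/ is the longest suffix that is a licit onset).
So the parse is je.pi.swij.kjc.
The third /j/ is in the onset of syllable 4 (/kjc/).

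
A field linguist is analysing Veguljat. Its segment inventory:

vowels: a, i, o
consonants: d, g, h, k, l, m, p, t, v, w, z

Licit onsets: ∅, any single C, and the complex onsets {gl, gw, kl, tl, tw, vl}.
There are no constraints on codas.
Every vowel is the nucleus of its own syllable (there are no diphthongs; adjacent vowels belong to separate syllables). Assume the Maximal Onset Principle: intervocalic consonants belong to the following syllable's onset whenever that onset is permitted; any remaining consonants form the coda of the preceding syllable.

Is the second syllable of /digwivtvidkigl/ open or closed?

closed

Vowels present: i, i, i, i; each is a nucleus, giving 4 syllables.
σ1/σ2 boundary: /gw/ — entire cluster is a permitted onset → onset /gw/, coda ∅.
σ2/σ3 boundary: /vtv/ splits as /vt/ + /v/ (/v/ is the longest suffix that is a licit onset).
σ3/σ4 boundary: /dk/; trying suffixes from longest down, /k/ is the first permitted one, so coda /d/ | onset /k/.
So the parse is di.gwivt.vid.kigl.
Syllable 2 is /gwivt/ with coda /vt/, so it is closed.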